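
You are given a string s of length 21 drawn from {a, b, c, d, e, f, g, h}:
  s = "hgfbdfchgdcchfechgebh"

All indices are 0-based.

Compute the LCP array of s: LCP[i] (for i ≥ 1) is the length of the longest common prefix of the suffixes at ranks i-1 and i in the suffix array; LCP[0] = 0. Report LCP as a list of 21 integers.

[0, 1, 0, 1, 2, 3, 0, 1, 0, 1, 0, 1, 1, 0, 1, 1, 0, 1, 1, 2, 2]

rank | idx | suffix
   0 |   3 | bdfchgdcchfechgebh
   1 |  19 | bh
   2 |  10 | cchfechgebh
   3 |  11 | chfechgebh
   4 |   6 | chgdcchfechgebh
   5 |  15 | chgebh
   6 |   9 | dcchfechgebh
   7 |   4 | dfchgdcchfechgebh
   8 |  18 | ebh
   9 |  14 | echgebh
  10 |   2 | fbdfchgdcchfechgebh
  11 |   5 | fchgdcchfechgebh
  12 |  13 | fechgebh
  13 |   8 | gdcchfechgebh
  14 |  17 | gebh
  15 |   1 | gfbdfchgdcchfechgebh
  16 |  20 | h
  17 |  12 | hfechgebh
  18 |   7 | hgdcchfechgebh
  19 |  16 | hgebh
  20 |   0 | hgfbdfchgdcchfechgebh

SA = [3, 19, 10, 11, 6, 15, 9, 4, 18, 14, 2, 5, 13, 8, 17, 1, 20, 12, 7, 16, 0]
rank  pair      lcp
   1  s[3:],s[19:]  1  'b'
   2  s[19:],s[10:]  0  ''
   3  s[10:],s[11:]  1  'c'
   4  s[11:],s[6:]  2  'ch'
   5  s[6:],s[15:]  3  'chg'
   6  s[15:],s[9:]  0  ''
   7  s[9:],s[4:]  1  'd'
   8  s[4:],s[18:]  0  ''
   9  s[18:],s[14:]  1  'e'
  10  s[14:],s[2:]  0  ''
  11  s[2:],s[5:]  1  'f'
  12  s[5:],s[13:]  1  'f'
  13  s[13:],s[8:]  0  ''
  14  s[8:],s[17:]  1  'g'
  15  s[17:],s[1:]  1  'g'
  16  s[1:],s[20:]  0  ''
  17  s[20:],s[12:]  1  'h'
  18  s[12:],s[7:]  1  'h'
  19  s[7:],s[16:]  2  'hg'
  20  s[16:],s[0:]  2  'hg'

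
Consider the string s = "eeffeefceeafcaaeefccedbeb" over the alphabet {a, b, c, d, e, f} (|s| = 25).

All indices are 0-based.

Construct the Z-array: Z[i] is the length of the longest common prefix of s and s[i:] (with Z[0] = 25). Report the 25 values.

[25, 1, 0, 0, 3, 1, 0, 0, 2, 1, 0, 0, 0, 0, 0, 3, 1, 0, 0, 0, 1, 0, 0, 1, 0]

Z[0]=25
i=1: outside box; Z[1]=1 scan→box=[1,2)
i=2: outside box; Z[2]=0
i=3: outside box; Z[3]=0
i=4: outside box; Z[4]=3 scan→box=[4,7)
i=5: min(r-i=2, Z[1]=1)=1; Z[5]=1
i=6: min(r-i=1, Z[2]=0)=0; Z[6]=0
i=7: outside box; Z[7]=0
i=8: outside box; Z[8]=2 scan→box=[8,10)
i=9: min(r-i=1, Z[1]=1)=1; Z[9]=1
i=10: outside box; Z[10]=0
i=11: outside box; Z[11]=0
i=12: outside box; Z[12]=0
i=13: outside box; Z[13]=0
i=14: outside box; Z[14]=0
i=15: outside box; Z[15]=3 scan→box=[15,18)
i=16: min(r-i=2, Z[1]=1)=1; Z[16]=1
i=17: min(r-i=1, Z[2]=0)=0; Z[17]=0
i=18: outside box; Z[18]=0
i=19: outside box; Z[19]=0
i=20: outside box; Z[20]=1 scan→box=[20,21)
i=21: outside box; Z[21]=0
i=22: outside box; Z[22]=0
i=23: outside box; Z[23]=1 scan→box=[23,24)
i=24: outside box; Z[24]=0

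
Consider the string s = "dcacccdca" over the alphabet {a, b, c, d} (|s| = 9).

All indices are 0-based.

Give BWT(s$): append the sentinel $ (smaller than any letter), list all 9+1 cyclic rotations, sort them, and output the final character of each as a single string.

accddaccc$

rank  rotation    last
    0  $dcacccdca  a
    1  a$dcacccdc  c
    2  acccdca$dc  c
    3  ca$dcacccd  d
    4  cacccdca$d  d
    5  cccdca$dca  a
    6  ccdca$dcac  c
    7  cdca$dcacc  c
    8  dca$dcaccc  c
    9  dcacccdca$  $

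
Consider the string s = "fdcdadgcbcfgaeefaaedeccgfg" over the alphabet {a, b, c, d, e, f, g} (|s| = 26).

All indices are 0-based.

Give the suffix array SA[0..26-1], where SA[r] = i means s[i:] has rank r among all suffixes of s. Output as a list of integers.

sorted suffixes:
  #0 SA[0]=16  'aaedeccgfg'
  #1 SA[1]=4  'adgcbcfgaeefaaedeccgfg'
  #2 SA[2]=17  'aedeccgfg'
  #3 SA[3]=12  'aeefaaedeccgfg'
  #4 SA[4]=8  'bcfgaeefaaedeccgfg'
  #5 SA[5]=7  'cbcfgaeefaaedeccgfg'
  #6 SA[6]=21  'ccgfg'
  #7 SA[7]=2  'cdadgcbcfgaeefaaedeccgfg'
  #8 SA[8]=9  'cfgaeefaaedeccgfg'
  #9 SA[9]=22  'cgfg'
  #10 SA[10]=3  'dadgcbcfgaeefaaedeccgfg'
  #11 SA[11]=1  'dcdadgcbcfgaeefaaedeccgfg'
  #12 SA[12]=19  'deccgfg'
  #13 SA[13]=5  'dgcbcfgaeefaaedeccgfg'
  #14 SA[14]=20  'eccgfg'
  #15 SA[15]=18  'edeccgfg'
  #16 SA[16]=13  'eefaaedeccgfg'
  #17 SA[17]=14  'efaaedeccgfg'
  #18 SA[18]=15  'faaedeccgfg'
  #19 SA[19]=0  'fdcdadgcbcfgaeefaaedeccgfg'
  #20 SA[20]=24  'fg'
  #21 SA[21]=10  'fgaeefaaedeccgfg'
  #22 SA[22]=25  'g'
  #23 SA[23]=11  'gaeefaaedeccgfg'
  #24 SA[24]=6  'gcbcfgaeefaaedeccgfg'
  #25 SA[25]=23  'gfg'

[16, 4, 17, 12, 8, 7, 21, 2, 9, 22, 3, 1, 19, 5, 20, 18, 13, 14, 15, 0, 24, 10, 25, 11, 6, 23]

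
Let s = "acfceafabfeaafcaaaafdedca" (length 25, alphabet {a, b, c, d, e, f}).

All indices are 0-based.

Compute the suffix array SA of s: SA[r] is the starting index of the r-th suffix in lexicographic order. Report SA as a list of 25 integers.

sorted suffixes:
  #0 SA[0]=24  'a'
  #1 SA[1]=15  'aaaafdedca'
  #2 SA[2]=16  'aaafdedca'
  #3 SA[3]=11  'aafcaaaafdedca'
  #4 SA[4]=17  'aafdedca'
  #5 SA[5]=7  'abfeaafcaaaafdedca'
  #6 SA[6]=0  'acfceafabfeaafcaaaafdedca'
  #7 SA[7]=5  'afabfeaafcaaaafdedca'
  #8 SA[8]=12  'afcaaaafdedca'
  #9 SA[9]=18  'afdedca'
  #10 SA[10]=8  'bfeaafcaaaafdedca'
  #11 SA[11]=23  'ca'
  #12 SA[12]=14  'caaaafdedca'
  #13 SA[13]=3  'ceafabfeaafcaaaafdedca'
  #14 SA[14]=1  'cfceafabfeaafcaaaafdedca'
  #15 SA[15]=22  'dca'
  #16 SA[16]=20  'dedca'
  #17 SA[17]=10  'eaafcaaaafdedca'
  #18 SA[18]=4  'eafabfeaafcaaaafdedca'
  #19 SA[19]=21  'edca'
  #20 SA[20]=6  'fabfeaafcaaaafdedca'
  #21 SA[21]=13  'fcaaaafdedca'
  #22 SA[22]=2  'fceafabfeaafcaaaafdedca'
  #23 SA[23]=19  'fdedca'
  #24 SA[24]=9  'feaafcaaaafdedca'

[24, 15, 16, 11, 17, 7, 0, 5, 12, 18, 8, 23, 14, 3, 1, 22, 20, 10, 4, 21, 6, 13, 2, 19, 9]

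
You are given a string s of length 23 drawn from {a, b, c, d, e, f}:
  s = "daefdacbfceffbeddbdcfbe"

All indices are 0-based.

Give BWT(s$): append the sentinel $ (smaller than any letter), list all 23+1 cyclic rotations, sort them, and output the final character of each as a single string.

edddffcafdf$dbebbaccfbee

rank  rotation                  last
    0  $daefdacbfceffbeddbdcfbe  e
    1  acbfceffbeddbdcfbe$daefd  d
    2  aefdacbfceffbeddbdcfbe$d  d
    3  bdcfbe$daefdacbfceffbedd  d
    4  be$daefdacbfceffbeddbdcf  f
    5  beddbdcfbe$daefdacbfceff  f
    6  bfceffbeddbdcfbe$daefdac  c
    7  cbfceffbeddbdcfbe$daefda  a
    8  ceffbeddbdcfbe$daefdacbf  f
    9  cfbe$daefdacbfceffbeddbd  d
   10  dacbfceffbeddbdcfbe$daef  f
   11  daefdacbfceffbeddbdcfbe$  $
   12  dbdcfbe$daefdacbfceffbed  d
   13  dcfbe$daefdacbfceffbeddb  b
   14  ddbdcfbe$daefdacbfceffbe  e
   15  e$daefdacbfceffbeddbdcfb  b
   16  eddbdcfbe$daefdacbfceffb  b
   17  efdacbfceffbeddbdcfbe$da  a
   18  effbeddbdcfbe$daefdacbfc  c
   19  fbe$daefdacbfceffbeddbdc  c
   20  fbeddbdcfbe$daefdacbfcef  f
   21  fceffbeddbdcfbe$daefdacb  b
   22  fdacbfceffbeddbdcfbe$dae  e
   23  ffbeddbdcfbe$daefdacbfce  e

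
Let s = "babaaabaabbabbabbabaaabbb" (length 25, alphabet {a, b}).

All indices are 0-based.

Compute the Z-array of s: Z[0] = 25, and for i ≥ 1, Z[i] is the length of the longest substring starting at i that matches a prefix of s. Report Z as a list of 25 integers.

Z[0]=25
i=1: i≥r, start 0; Z[1]=0
i=2: i≥r, start 0; Z[2]=2 scan→box=[2,4)
i=3: min(r-i=1, Z[1]=0)=0; Z[3]=0
i=4: i≥r, start 0; Z[4]=0
i=5: i≥r, start 0; Z[5]=0
i=6: i≥r, start 0; Z[6]=2 scan→box=[6,8)
i=7: min(r-i=1, Z[1]=0)=0; Z[7]=0
i=8: i≥r, start 0; Z[8]=0
i=9: i≥r, start 0; Z[9]=1 scan→box=[9,10)
i=10: i≥r, start 0; Z[10]=3 scan→box=[10,13)
i=11: min(r-i=2, Z[1]=0)=0; Z[11]=0
i=12: min(r-i=1, Z[2]=2)=1; Z[12]=1
i=13: i≥r, start 0; Z[13]=3 scan→box=[13,16)
i=14: min(r-i=2, Z[1]=0)=0; Z[14]=0
i=15: min(r-i=1, Z[2]=2)=1; Z[15]=1
i=16: i≥r, start 0; Z[16]=7 scan→box=[16,23)
i=17: min(r-i=6, Z[1]=0)=0; Z[17]=0
i=18: min(r-i=5, Z[2]=2)=2; Z[18]=2
i=19: min(r-i=4, Z[3]=0)=0; Z[19]=0
i=20: min(r-i=3, Z[4]=0)=0; Z[20]=0
i=21: min(r-i=2, Z[5]=0)=0; Z[21]=0
i=22: min(r-i=1, Z[6]=2)=1; Z[22]=1
i=23: i≥r, start 0; Z[23]=1 scan→box=[23,24)
i=24: i≥r, start 0; Z[24]=1 scan→box=[24,25)

[25, 0, 2, 0, 0, 0, 2, 0, 0, 1, 3, 0, 1, 3, 0, 1, 7, 0, 2, 0, 0, 0, 1, 1, 1]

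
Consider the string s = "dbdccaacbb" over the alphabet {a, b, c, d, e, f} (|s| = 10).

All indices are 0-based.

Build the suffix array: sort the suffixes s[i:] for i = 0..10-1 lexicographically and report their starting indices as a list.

[5, 6, 9, 8, 1, 4, 7, 3, 0, 2]

rank | idx | suffix
   0 |   5 | aacbb
   1 |   6 | acbb
   2 |   9 | b
   3 |   8 | bb
   4 |   1 | bdccaacbb
   5 |   4 | caacbb
   6 |   7 | cbb
   7 |   3 | ccaacbb
   8 |   0 | dbdccaacbb
   9 |   2 | dccaacbb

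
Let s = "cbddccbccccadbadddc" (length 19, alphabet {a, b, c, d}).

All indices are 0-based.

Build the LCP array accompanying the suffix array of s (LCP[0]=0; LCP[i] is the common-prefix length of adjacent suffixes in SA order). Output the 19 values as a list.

[0, 2, 0, 1, 1, 0, 1, 1, 2, 1, 2, 2, 3, 0, 1, 2, 1, 3, 2]

rank | idx | suffix
   0 |  11 | adbadddc
   1 |  14 | adddc
   2 |  13 | badddc
   3 |   6 | bccccadbadddc
   4 |   1 | bddccbccccadbadddc
   5 |  18 | c
   6 |  10 | cadbadddc
   7 |   5 | cbccccadbadddc
   8 |   0 | cbddccbccccadbadddc
   9 |   9 | ccadbadddc
  10 |   4 | ccbccccadbadddc
  11 |   8 | cccadbadddc
  12 |   7 | ccccadbadddc
  13 |  12 | dbadddc
  14 |  17 | dc
  15 |   3 | dccbccccadbadddc
  16 |  16 | ddc
  17 |   2 | ddccbccccadbadddc
  18 |  15 | dddc

SA = [11, 14, 13, 6, 1, 18, 10, 5, 0, 9, 4, 8, 7, 12, 17, 3, 16, 2, 15]
[i] adj suffixes → lcp
  [1] 11/14 → 2 ('ad')
  [2] 14/13 → 0 ('')
  [3] 13/6 → 1 ('b')
  [4] 6/1 → 1 ('b')
  [5] 1/18 → 0 ('')
  [6] 18/10 → 1 ('c')
  [7] 10/5 → 1 ('c')
  [8] 5/0 → 2 ('cb')
  [9] 0/9 → 1 ('c')
  [10] 9/4 → 2 ('cc')
  [11] 4/8 → 2 ('cc')
  [12] 8/7 → 3 ('ccc')
  [13] 7/12 → 0 ('')
  [14] 12/17 → 1 ('d')
  [15] 17/3 → 2 ('dc')
  [16] 3/16 → 1 ('d')
  [17] 16/2 → 3 ('ddc')
  [18] 2/15 → 2 ('dd')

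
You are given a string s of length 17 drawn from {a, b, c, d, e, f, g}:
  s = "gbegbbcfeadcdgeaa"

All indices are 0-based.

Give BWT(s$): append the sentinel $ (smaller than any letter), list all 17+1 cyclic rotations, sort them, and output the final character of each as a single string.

aaeegbgdbacgfbce$d

rank  rotation            last
    0  $gbegbbcfeadcdgeaa  a
    1  a$gbegbbcfeadcdgea  a
    2  aa$gbegbbcfeadcdge  e
    3  adcdgeaa$gbegbbcfe  e
    4  bbcfeadcdgeaa$gbeg  g
    5  bcfeadcdgeaa$gbegb  b
    6  begbbcfeadcdgeaa$g  g
    7  cdgeaa$gbegbbcfead  d
    8  cfeadcdgeaa$gbegbb  b
    9  dcdgeaa$gbegbbcfea  a
   10  dgeaa$gbegbbcfeadc  c
   11  eaa$gbegbbcfeadcdg  g
   12  eadcdgeaa$gbegbbcf  f
   13  egbbcfeadcdgeaa$gb  b
   14  feadcdgeaa$gbegbbc  c
   15  gbbcfeadcdgeaa$gbe  e
   16  gbegbbcfeadcdgeaa$  $
   17  geaa$gbegbbcfeadcd  d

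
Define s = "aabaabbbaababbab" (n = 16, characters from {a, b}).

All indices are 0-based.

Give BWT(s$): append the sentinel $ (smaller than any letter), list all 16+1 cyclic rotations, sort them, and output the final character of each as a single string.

b$bbbaabaabababaa

rank  rotation           last
    0  $aabaabbbaababbab  b
    1  aabaabbbaababbab$  $
    2  aababbab$aabaabbb  b
    3  aabbbaababbab$aab  b
    4  ab$aabaabbbaababb  b
    5  abaabbbaababbab$a  a
    6  ababbab$aabaabbba  a
    7  abbab$aabaabbbaab  b
    8  abbbaababbab$aaba  a
    9  b$aabaabbbaababba  a
   10  baababbab$aabaabb  b
   11  baabbbaababbab$aa  a
   12  bab$aabaabbbaabab  b
   13  babbab$aabaabbbaa  a
   14  bbaababbab$aabaab  b
   15  bbab$aabaabbbaaba  a
   16  bbbaababbab$aabaa  a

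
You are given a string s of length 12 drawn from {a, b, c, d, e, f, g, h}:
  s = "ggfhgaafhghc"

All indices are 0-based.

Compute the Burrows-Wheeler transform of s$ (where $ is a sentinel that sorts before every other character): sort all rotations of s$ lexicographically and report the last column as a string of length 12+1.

rank  rotation       last
    0  $ggfhgaafhghc  c
    1  aafhghc$ggfhg  g
    2  afhghc$ggfhga  a
    3  c$ggfhgaafhgh  h
    4  fhgaafhghc$gg  g
    5  fhghc$ggfhgaa  a
    6  gaafhghc$ggfh  h
    7  gfhgaafhghc$g  g
    8  ggfhgaafhghc$  $
    9  ghc$ggfhgaafh  h
   10  hc$ggfhgaafhg  g
   11  hgaafhghc$ggf  f
   12  hghc$ggfhgaaf  f

cgahgahg$hgff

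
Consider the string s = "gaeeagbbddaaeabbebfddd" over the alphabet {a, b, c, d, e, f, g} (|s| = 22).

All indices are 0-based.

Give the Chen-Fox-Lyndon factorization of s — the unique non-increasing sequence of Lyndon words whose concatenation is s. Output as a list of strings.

["g", "aeeagbbdd", "aaeabbebfddd"]

emit factor 1: 'g' (i=0, period=1)
emit factor 2: 'aeeagbbdd' (i=1, period=9)
emit factor 3: 'aaeabbebfddd' (i=10, period=12)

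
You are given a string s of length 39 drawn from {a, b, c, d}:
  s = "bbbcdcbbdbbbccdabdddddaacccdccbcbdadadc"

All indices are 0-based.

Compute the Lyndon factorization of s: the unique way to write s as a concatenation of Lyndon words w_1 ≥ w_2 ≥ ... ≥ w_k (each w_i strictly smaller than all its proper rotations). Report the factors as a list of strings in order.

emit factor 1: 'bbbcdcbbd' (i=0, period=9)
emit factor 2: 'bbbccd' (i=9, period=6)
emit factor 3: 'abddddd' (i=15, period=7)
emit factor 4: 'aacccdccbcbdadadc' (i=22, period=17)

["bbbcdcbbd", "bbbccd", "abddddd", "aacccdccbcbdadadc"]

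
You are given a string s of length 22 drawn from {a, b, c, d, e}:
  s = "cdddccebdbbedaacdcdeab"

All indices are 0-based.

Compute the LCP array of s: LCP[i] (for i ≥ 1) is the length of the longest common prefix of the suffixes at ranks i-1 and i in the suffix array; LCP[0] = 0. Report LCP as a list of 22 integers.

[0, 1, 1, 0, 1, 1, 1, 0, 1, 2, 2, 1, 0, 1, 1, 2, 1, 2, 1, 0, 1, 1]

rank→(start, suffix):
  0 → (13, 'aacdcdeab')
  1 → (20, 'ab')
  2 → (14, 'acdcdeab')
  3 → (21, 'b')
  4 → (9, 'bbedaacdcdeab')
  5 → (7, 'bdbbedaacdcdeab')
  6 → (10, 'bedaacdcdeab')
  7 → (4, 'ccebdbbedaacdcdeab')
  8 → (15, 'cdcdeab')
  9 → (0, 'cdddccebdbbedaacdcdeab')
  10 → (17, 'cdeab')
  11 → (5, 'cebdbbedaacdcdeab')
  12 → (12, 'daacdcdeab')
  13 → (8, 'dbbedaacdcdeab')
  14 → (3, 'dccebdbbedaacdcdeab')
  15 → (16, 'dcdeab')
  16 → (2, 'ddccebdbbedaacdcdeab')
  17 → (1, 'dddccebdbbedaacdcdeab')
  18 → (18, 'deab')
  19 → (19, 'eab')
  20 → (6, 'ebdbbedaacdcdeab')
  21 → (11, 'edaacdcdeab')

SA = [13, 20, 14, 21, 9, 7, 10, 4, 15, 0, 17, 5, 12, 8, 3, 16, 2, 1, 18, 19, 6, 11]
[i] adj suffixes → lcp
  [1] 13/20 → 1 ('a')
  [2] 20/14 → 1 ('a')
  [3] 14/21 → 0 ('')
  [4] 21/9 → 1 ('b')
  [5] 9/7 → 1 ('b')
  [6] 7/10 → 1 ('b')
  [7] 10/4 → 0 ('')
  [8] 4/15 → 1 ('c')
  [9] 15/0 → 2 ('cd')
  [10] 0/17 → 2 ('cd')
  [11] 17/5 → 1 ('c')
  [12] 5/12 → 0 ('')
  [13] 12/8 → 1 ('d')
  [14] 8/3 → 1 ('d')
  [15] 3/16 → 2 ('dc')
  [16] 16/2 → 1 ('d')
  [17] 2/1 → 2 ('dd')
  [18] 1/18 → 1 ('d')
  [19] 18/19 → 0 ('')
  [20] 19/6 → 1 ('e')
  [21] 6/11 → 1 ('e')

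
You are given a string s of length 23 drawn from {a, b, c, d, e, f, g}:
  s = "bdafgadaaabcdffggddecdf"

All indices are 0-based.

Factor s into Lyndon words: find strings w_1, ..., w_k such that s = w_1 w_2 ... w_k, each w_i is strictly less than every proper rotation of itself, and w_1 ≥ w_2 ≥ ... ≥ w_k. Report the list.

["bd", "afg", "ad", "aaabcdffggddecdf"]

emit factor 1: 'bd' (i=0, period=2)
emit factor 2: 'afg' (i=2, period=3)
emit factor 3: 'ad' (i=5, period=2)
emit factor 4: 'aaabcdffggddecdf' (i=7, period=16)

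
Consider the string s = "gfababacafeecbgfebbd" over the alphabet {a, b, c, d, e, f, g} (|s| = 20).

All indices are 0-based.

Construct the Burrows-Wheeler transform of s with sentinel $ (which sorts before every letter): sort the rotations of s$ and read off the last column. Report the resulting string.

dfbbcaaebcaebfefgga$b

rank  rotation               last
    0  $gfababacafeecbgfebbd  d
    1  ababacafeecbgfebbd$gf  f
    2  abacafeecbgfebbd$gfab  b
    3  acafeecbgfebbd$gfabab  b
    4  afeecbgfebbd$gfababac  c
    5  babacafeecbgfebbd$gfa  a
    6  bacafeecbgfebbd$gfaba  a
    7  bbd$gfababacafeecbgfe  e
    8  bd$gfababacafeecbgfeb  b
    9  bgfebbd$gfababacafeec  c
   10  cafeecbgfebbd$gfababa  a
   11  cbgfebbd$gfababacafee  e
   12  d$gfababacafeecbgfebb  b
   13  ebbd$gfababacafeecbgf  f
   14  ecbgfebbd$gfababacafe  e
   15  eecbgfebbd$gfababacaf  f
   16  fababacafeecbgfebbd$g  g
   17  febbd$gfababacafeecbg  g
   18  feecbgfebbd$gfababaca  a
   19  gfababacafeecbgfebbd$  $
   20  gfebbd$gfababacafeecb  b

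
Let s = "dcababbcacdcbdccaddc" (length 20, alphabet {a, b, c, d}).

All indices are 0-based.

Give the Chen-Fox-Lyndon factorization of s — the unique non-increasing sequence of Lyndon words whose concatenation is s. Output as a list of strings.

emit factor 1: 'd' (i=0, period=1)
emit factor 2: 'c' (i=1, period=1)
emit factor 3: 'ababbcacdcbdccaddc' (i=2, period=18)

["d", "c", "ababbcacdcbdccaddc"]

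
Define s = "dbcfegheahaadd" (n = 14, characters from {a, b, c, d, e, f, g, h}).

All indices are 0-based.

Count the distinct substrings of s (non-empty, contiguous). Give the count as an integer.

99

sorted suffixes:
  #0 SA[0]=10  'aadd'
  #1 SA[1]=11  'add'
  #2 SA[2]=8  'ahaadd'
  #3 SA[3]=1  'bcfegheahaadd'
  #4 SA[4]=2  'cfegheahaadd'
  #5 SA[5]=13  'd'
  #6 SA[6]=0  'dbcfegheahaadd'
  #7 SA[7]=12  'dd'
  #8 SA[8]=7  'eahaadd'
  #9 SA[9]=4  'egheahaadd'
  #10 SA[10]=3  'fegheahaadd'
  #11 SA[11]=5  'gheahaadd'
  #12 SA[12]=9  'haadd'
  #13 SA[13]=6  'heahaadd'

SA = [10, 11, 8, 1, 2, 13, 0, 12, 7, 4, 3, 5, 9, 6]
i: (SA[i-1],SA[i]) lcp shared
  1: (10,11) 1 'a'
  2: (11,8) 1 'a'
  3: (8,1) 0 ''
  4: (1,2) 0 ''
  5: (2,13) 0 ''
  6: (13,0) 1 'd'
  7: (0,12) 1 'd'
  8: (12,7) 0 ''
  9: (7,4) 1 'e'
  10: (4,3) 0 ''
  11: (3,5) 0 ''
  12: (5,9) 0 ''
  13: (9,6) 1 'h'

n(n+1)/2 = 14·15/2 = 105
Σ LCP = 0 + 1 + 1 + 0 + 0 + 0 + 1 + 1 + 0 + 1 + 0 + 0 + 0 + 1 = 6
distinct = 105 − 6 = 99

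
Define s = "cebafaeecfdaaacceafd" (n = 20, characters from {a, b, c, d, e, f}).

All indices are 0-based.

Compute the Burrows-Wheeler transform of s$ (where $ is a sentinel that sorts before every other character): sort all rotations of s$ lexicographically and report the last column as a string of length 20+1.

ddaafbeeac$effcceaaac

rank  rotation               last
    0  $cebafaeecfdaaacceafd  d
    1  aaacceafd$cebafaeecfd  d
    2  aacceafd$cebafaeecfda  a
    3  acceafd$cebafaeecfdaa  a
    4  aeecfdaaacceafd$cebaf  f
    5  afaeecfdaaacceafd$ceb  b
    6  afd$cebafaeecfdaaacce  e
    7  bafaeecfdaaacceafd$ce  e
    8  cceafd$cebafaeecfdaaa  a
    9  ceafd$cebafaeecfdaaac  c
   10  cebafaeecfdaaacceafd$  $
   11  cfdaaacceafd$cebafaee  e
   12  d$cebafaeecfdaaacceaf  f
   13  daaacceafd$cebafaeecf  f
   14  eafd$cebafaeecfdaaacc  c
   15  ebafaeecfdaaacceafd$c  c
   16  ecfdaaacceafd$cebafae  e
   17  eecfdaaacceafd$cebafa  a
   18  faeecfdaaacceafd$ceba  a
   19  fd$cebafaeecfdaaaccea  a
   20  fdaaacceafd$cebafaeec  c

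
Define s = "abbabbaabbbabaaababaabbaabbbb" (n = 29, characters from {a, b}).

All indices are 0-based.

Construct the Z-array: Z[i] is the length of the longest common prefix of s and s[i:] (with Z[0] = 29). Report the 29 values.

[29, 0, 0, 4, 0, 0, 1, 3, 0, 0, 0, 2, 0, 1, 1, 2, 0, 2, 0, 1, 4, 0, 0, 1, 3, 0, 0, 0, 0]

Z[0]=29
i=1: fresh scan; Z[1]=0
i=2: fresh scan; Z[2]=0
i=3: fresh scan; Z[3]=4 scan→box=[3,7)
i=4: min(r-i=3, Z[1]=0)=0; Z[4]=0
i=5: min(r-i=2, Z[2]=0)=0; Z[5]=0
i=6: min(r-i=1, Z[3]=4)=1; Z[6]=1
i=7: fresh scan; Z[7]=3 scan→box=[7,10)
i=8: min(r-i=2, Z[1]=0)=0; Z[8]=0
i=9: min(r-i=1, Z[2]=0)=0; Z[9]=0
i=10: fresh scan; Z[10]=0
i=11: fresh scan; Z[11]=2 scan→box=[11,13)
i=12: min(r-i=1, Z[1]=0)=0; Z[12]=0
i=13: fresh scan; Z[13]=1 scan→box=[13,14)
i=14: fresh scan; Z[14]=1 scan→box=[14,15)
i=15: fresh scan; Z[15]=2 scan→box=[15,17)
i=16: min(r-i=1, Z[1]=0)=0; Z[16]=0
i=17: fresh scan; Z[17]=2 scan→box=[17,19)
i=18: min(r-i=1, Z[1]=0)=0; Z[18]=0
i=19: fresh scan; Z[19]=1 scan→box=[19,20)
i=20: fresh scan; Z[20]=4 scan→box=[20,24)
i=21: min(r-i=3, Z[1]=0)=0; Z[21]=0
i=22: min(r-i=2, Z[2]=0)=0; Z[22]=0
i=23: min(r-i=1, Z[3]=4)=1; Z[23]=1
i=24: fresh scan; Z[24]=3 scan→box=[24,27)
i=25: min(r-i=2, Z[1]=0)=0; Z[25]=0
i=26: min(r-i=1, Z[2]=0)=0; Z[26]=0
i=27: fresh scan; Z[27]=0
i=28: fresh scan; Z[28]=0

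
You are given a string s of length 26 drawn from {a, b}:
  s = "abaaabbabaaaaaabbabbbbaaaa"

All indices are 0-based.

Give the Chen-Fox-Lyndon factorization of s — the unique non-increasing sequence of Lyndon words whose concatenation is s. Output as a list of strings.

["ab", "aaabbab", "aaaaaabbabbbb", "a", "a", "a", "a"]

emit factor 1: 'ab' (i=0, period=2)
emit factor 2: 'aaabbab' (i=2, period=7)
emit factor 3: 'aaaaaabbabbbb' (i=9, period=13)
emit factor 4: 'a' (i=22, period=1)
emit factor 5: 'a' (i=23, period=1)
emit factor 6: 'a' (i=24, period=1)
emit factor 7: 'a' (i=25, period=1)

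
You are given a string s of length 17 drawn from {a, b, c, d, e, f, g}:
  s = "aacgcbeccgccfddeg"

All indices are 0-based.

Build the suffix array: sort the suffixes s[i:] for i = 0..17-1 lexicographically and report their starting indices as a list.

rank→(start, suffix):
  0 → (0, 'aacgcbeccgccfddeg')
  1 → (1, 'acgcbeccgccfddeg')
  2 → (5, 'beccgccfddeg')
  3 → (4, 'cbeccgccfddeg')
  4 → (10, 'ccfddeg')
  5 → (7, 'ccgccfddeg')
  6 → (11, 'cfddeg')
  7 → (2, 'cgcbeccgccfddeg')
  8 → (8, 'cgccfddeg')
  9 → (13, 'ddeg')
  10 → (14, 'deg')
  11 → (6, 'eccgccfddeg')
  12 → (15, 'eg')
  13 → (12, 'fddeg')
  14 → (16, 'g')
  15 → (3, 'gcbeccgccfddeg')
  16 → (9, 'gccfddeg')

[0, 1, 5, 4, 10, 7, 11, 2, 8, 13, 14, 6, 15, 12, 16, 3, 9]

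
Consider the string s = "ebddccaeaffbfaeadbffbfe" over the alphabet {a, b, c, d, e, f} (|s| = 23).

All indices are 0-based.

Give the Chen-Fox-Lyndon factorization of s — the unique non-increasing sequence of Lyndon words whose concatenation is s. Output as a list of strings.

["e", "bddcc", "aeaffbf", "ae", "adbffbfe"]

emit factor 1: 'e' (i=0, period=1)
emit factor 2: 'bddcc' (i=1, period=5)
emit factor 3: 'aeaffbf' (i=6, period=7)
emit factor 4: 'ae' (i=13, period=2)
emit factor 5: 'adbffbfe' (i=15, period=8)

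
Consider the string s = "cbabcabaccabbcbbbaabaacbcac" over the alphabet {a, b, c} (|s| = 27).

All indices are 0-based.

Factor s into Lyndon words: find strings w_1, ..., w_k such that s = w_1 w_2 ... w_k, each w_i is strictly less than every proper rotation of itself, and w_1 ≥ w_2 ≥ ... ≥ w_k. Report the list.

emit factor 1: 'c' (i=0, period=1)
emit factor 2: 'b' (i=1, period=1)
emit factor 3: 'abc' (i=2, period=3)
emit factor 4: 'abaccabbcbbb' (i=5, period=12)
emit factor 5: 'aabaacbcac' (i=17, period=10)

["c", "b", "abc", "abaccabbcbbb", "aabaacbcac"]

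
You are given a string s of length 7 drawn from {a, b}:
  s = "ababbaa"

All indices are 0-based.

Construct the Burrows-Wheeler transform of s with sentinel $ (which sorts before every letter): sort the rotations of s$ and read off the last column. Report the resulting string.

rank  rotation  last
    0  $ababbaa  a
    1  a$ababba  a
    2  aa$ababb  b
    3  ababbaa$  $
    4  abbaa$ab  b
    5  baa$abab  b
    6  babbaa$a  a
    7  bbaa$aba  a

aab$bbaa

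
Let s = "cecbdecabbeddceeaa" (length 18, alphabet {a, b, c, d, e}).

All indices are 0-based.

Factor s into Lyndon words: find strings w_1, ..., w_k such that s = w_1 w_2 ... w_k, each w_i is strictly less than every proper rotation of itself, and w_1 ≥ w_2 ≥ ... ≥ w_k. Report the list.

["ce", "c", "bdec", "abbeddcee", "a", "a"]

emit factor 1: 'ce' (i=0, period=2)
emit factor 2: 'c' (i=2, period=1)
emit factor 3: 'bdec' (i=3, period=4)
emit factor 4: 'abbeddcee' (i=7, period=9)
emit factor 5: 'a' (i=16, period=1)
emit factor 6: 'a' (i=17, period=1)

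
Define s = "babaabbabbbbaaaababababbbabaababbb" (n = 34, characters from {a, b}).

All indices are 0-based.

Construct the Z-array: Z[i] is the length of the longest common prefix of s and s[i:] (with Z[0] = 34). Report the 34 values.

Z[0]=34
i=1: outside box; Z[1]=0
i=2: outside box; Z[2]=2 extend→box=[2,4)
i=3: min(r-i=1, Z[1]=0)=0; Z[3]=0
i=4: outside box; Z[4]=0
i=5: outside box; Z[5]=1 extend→box=[5,6)
i=6: outside box; Z[6]=3 extend→box=[6,9)
i=7: min(r-i=2, Z[1]=0)=0; Z[7]=0
i=8: min(r-i=1, Z[2]=2)=1; Z[8]=1
i=9: outside box; Z[9]=1 extend→box=[9,10)
i=10: outside box; Z[10]=1 extend→box=[10,11)
i=11: outside box; Z[11]=2 extend→box=[11,13)
i=12: min(r-i=1, Z[1]=0)=0; Z[12]=0
i=13: outside box; Z[13]=0
i=14: outside box; Z[14]=0
i=15: outside box; Z[15]=0
i=16: outside box; Z[16]=4 extend→box=[16,20)
i=17: min(r-i=3, Z[1]=0)=0; Z[17]=0
i=18: min(r-i=2, Z[2]=2)=2; Z[18]=4 extend→box=[18,22)
i=19: min(r-i=3, Z[1]=0)=0; Z[19]=0
i=20: min(r-i=2, Z[2]=2)=2; Z[20]=3 extend→box=[20,23)
i=21: min(r-i=2, Z[1]=0)=0; Z[21]=0
i=22: min(r-i=1, Z[2]=2)=1; Z[22]=1
i=23: outside box; Z[23]=1 extend→box=[23,24)
i=24: outside box; Z[24]=6 extend→box=[24,30)
i=25: min(r-i=5, Z[1]=0)=0; Z[25]=0
i=26: min(r-i=4, Z[2]=2)=2; Z[26]=2
i=27: min(r-i=3, Z[3]=0)=0; Z[27]=0
i=28: min(r-i=2, Z[4]=0)=0; Z[28]=0
i=29: min(r-i=1, Z[5]=1)=1; Z[29]=3 extend→box=[29,32)
i=30: min(r-i=2, Z[1]=0)=0; Z[30]=0
i=31: min(r-i=1, Z[2]=2)=1; Z[31]=1
i=32: outside box; Z[32]=1 extend→box=[32,33)
i=33: outside box; Z[33]=1 extend→box=[33,34)

[34, 0, 2, 0, 0, 1, 3, 0, 1, 1, 1, 2, 0, 0, 0, 0, 4, 0, 4, 0, 3, 0, 1, 1, 6, 0, 2, 0, 0, 3, 0, 1, 1, 1]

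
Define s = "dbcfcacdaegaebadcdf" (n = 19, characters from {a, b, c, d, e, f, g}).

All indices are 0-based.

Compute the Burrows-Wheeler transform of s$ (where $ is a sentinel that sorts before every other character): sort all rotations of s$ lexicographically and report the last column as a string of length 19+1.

rank  rotation              last
    0  $dbcfcacdaegaebadcdf  f
    1  acdaegaebadcdf$dbcfc  c
    2  adcdf$dbcfcacdaegaeb  b
    3  aebadcdf$dbcfcacdaeg  g
    4  aegaebadcdf$dbcfcacd  d
    5  badcdf$dbcfcacdaegae  e
    6  bcfcacdaegaebadcdf$d  d
    7  cacdaegaebadcdf$dbcf  f
    8  cdaegaebadcdf$dbcfca  a
    9  cdf$dbcfcacdaegaebad  d
   10  cfcacdaegaebadcdf$db  b
   11  daegaebadcdf$dbcfcac  c
   12  dbcfcacdaegaebadcdf$  $
   13  dcdf$dbcfcacdaegaeba  a
   14  df$dbcfcacdaegaebadc  c
   15  ebadcdf$dbcfcacdaega  a
   16  egaebadcdf$dbcfcacda  a
   17  f$dbcfcacdaegaebadcd  d
   18  fcacdaegaebadcdf$dbc  c
   19  gaebadcdf$dbcfcacdae  e

fcbgdedfadbc$acaadce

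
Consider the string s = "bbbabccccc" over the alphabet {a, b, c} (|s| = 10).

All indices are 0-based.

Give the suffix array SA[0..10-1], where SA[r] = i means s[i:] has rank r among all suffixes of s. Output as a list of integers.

[3, 2, 1, 0, 4, 9, 8, 7, 6, 5]

rank→(start, suffix):
  0 → (3, 'abccccc')
  1 → (2, 'babccccc')
  2 → (1, 'bbabccccc')
  3 → (0, 'bbbabccccc')
  4 → (4, 'bccccc')
  5 → (9, 'c')
  6 → (8, 'cc')
  7 → (7, 'ccc')
  8 → (6, 'cccc')
  9 → (5, 'ccccc')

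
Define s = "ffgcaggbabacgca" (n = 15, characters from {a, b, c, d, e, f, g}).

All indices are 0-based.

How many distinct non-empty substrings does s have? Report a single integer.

106

sorted suffixes:
  #0 SA[0]=14  'a'
  #1 SA[1]=8  'abacgca'
  #2 SA[2]=10  'acgca'
  #3 SA[3]=4  'aggbabacgca'
  #4 SA[4]=7  'babacgca'
  #5 SA[5]=9  'bacgca'
  #6 SA[6]=13  'ca'
  #7 SA[7]=3  'caggbabacgca'
  #8 SA[8]=11  'cgca'
  #9 SA[9]=0  'ffgcaggbabacgca'
  #10 SA[10]=1  'fgcaggbabacgca'
  #11 SA[11]=6  'gbabacgca'
  #12 SA[12]=12  'gca'
  #13 SA[13]=2  'gcaggbabacgca'
  #14 SA[14]=5  'ggbabacgca'

SA = [14, 8, 10, 4, 7, 9, 13, 3, 11, 0, 1, 6, 12, 2, 5]
i: (SA[i-1],SA[i]) lcp shared
  1: (14,8) 1 'a'
  2: (8,10) 1 'a'
  3: (10,4) 1 'a'
  4: (4,7) 0 ''
  5: (7,9) 2 'ba'
  6: (9,13) 0 ''
  7: (13,3) 2 'ca'
  8: (3,11) 1 'c'
  9: (11,0) 0 ''
  10: (0,1) 1 'f'
  11: (1,6) 0 ''
  12: (6,12) 1 'g'
  13: (12,2) 3 'gca'
  14: (2,5) 1 'g'

n(n+1)/2 = 15·16/2 = 120
Σ LCP = 0 + 1 + 1 + 1 + 0 + 2 + 0 + 2 + 1 + 0 + 1 + 0 + 1 + 3 + 1 = 14
distinct = 120 − 14 = 106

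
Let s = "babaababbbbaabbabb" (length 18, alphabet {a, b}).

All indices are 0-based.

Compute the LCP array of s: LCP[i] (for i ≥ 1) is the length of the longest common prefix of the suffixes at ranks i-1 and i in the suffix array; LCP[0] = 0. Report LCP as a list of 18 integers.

sorted suffixes:
  #0 SA[0]=3  'aababbbbaabbabb'
  #1 SA[1]=11  'aabbabb'
  #2 SA[2]=1  'abaababbbbaabbabb'
  #3 SA[3]=4  'ababbbbaabbabb'
  #4 SA[4]=15  'abb'
  #5 SA[5]=12  'abbabb'
  #6 SA[6]=6  'abbbbaabbabb'
  #7 SA[7]=17  'b'
  #8 SA[8]=2  'baababbbbaabbabb'
  #9 SA[9]=10  'baabbabb'
  #10 SA[10]=0  'babaababbbbaabbabb'
  #11 SA[11]=14  'babb'
  #12 SA[12]=5  'babbbbaabbabb'
  #13 SA[13]=16  'bb'
  #14 SA[14]=9  'bbaabbabb'
  #15 SA[15]=13  'bbabb'
  #16 SA[16]=8  'bbbaabbabb'
  #17 SA[17]=7  'bbbbaabbabb'

SA = [3, 11, 1, 4, 15, 12, 6, 17, 2, 10, 0, 14, 5, 16, 9, 13, 8, 7]
[i] adj suffixes → lcp
  [1] 3/11 → 3 ('aab')
  [2] 11/1 → 1 ('a')
  [3] 1/4 → 3 ('aba')
  [4] 4/15 → 2 ('ab')
  [5] 15/12 → 3 ('abb')
  [6] 12/6 → 3 ('abb')
  [7] 6/17 → 0 ('')
  [8] 17/2 → 1 ('b')
  [9] 2/10 → 4 ('baab')
  [10] 10/0 → 2 ('ba')
  [11] 0/14 → 3 ('bab')
  [12] 14/5 → 4 ('babb')
  [13] 5/16 → 1 ('b')
  [14] 16/9 → 2 ('bb')
  [15] 9/13 → 3 ('bba')
  [16] 13/8 → 2 ('bb')
  [17] 8/7 → 3 ('bbb')

[0, 3, 1, 3, 2, 3, 3, 0, 1, 4, 2, 3, 4, 1, 2, 3, 2, 3]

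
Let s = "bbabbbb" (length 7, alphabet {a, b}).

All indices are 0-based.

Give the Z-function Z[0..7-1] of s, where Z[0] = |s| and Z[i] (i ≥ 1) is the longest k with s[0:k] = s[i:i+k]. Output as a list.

Z[0]=7
i=1: outside box; Z[1]=1 grow→box=[1,2)
i=2: outside box; Z[2]=0
i=3: outside box; Z[3]=2 grow→box=[3,5)
i=4: min(r-i=1, Z[1]=1)=1; Z[4]=2 grow→box=[4,6)
i=5: min(r-i=1, Z[1]=1)=1; Z[5]=2 grow→box=[5,7)
i=6: min(r-i=1, Z[1]=1)=1; Z[6]=1

[7, 1, 0, 2, 2, 2, 1]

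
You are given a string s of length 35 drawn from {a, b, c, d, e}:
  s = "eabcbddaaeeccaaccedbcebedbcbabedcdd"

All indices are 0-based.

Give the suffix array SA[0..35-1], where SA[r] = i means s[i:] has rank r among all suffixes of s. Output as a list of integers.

[13, 7, 1, 28, 14, 8, 27, 25, 2, 19, 4, 22, 29, 12, 26, 3, 11, 15, 32, 20, 16, 34, 6, 24, 18, 31, 33, 5, 0, 21, 10, 23, 17, 30, 9]

rank | idx | suffix
   0 |  13 | aaccedbcebedbcbabedcdd
   1 |   7 | aaeeccaaccedbcebedbcbabedcdd
   2 |   1 | abcbddaaeeccaaccedbcebedbcbabedcdd
   3 |  28 | abedcdd
   4 |  14 | accedbcebedbcbabedcdd
   5 |   8 | aeeccaaccedbcebedbcbabedcdd
   6 |  27 | babedcdd
   7 |  25 | bcbabedcdd
   8 |   2 | bcbddaaeeccaaccedbcebedbcbabedcdd
   9 |  19 | bcebedbcbabedcdd
  10 |   4 | bddaaeeccaaccedbcebedbcbabedcdd
  11 |  22 | bedbcbabedcdd
  12 |  29 | bedcdd
  13 |  12 | caaccedbcebedbcbabedcdd
  14 |  26 | cbabedcdd
  15 |   3 | cbddaaeeccaaccedbcebedbcbabedcdd
  16 |  11 | ccaaccedbcebedbcbabedcdd
  17 |  15 | ccedbcebedbcbabedcdd
  18 |  32 | cdd
  19 |  20 | cebedbcbabedcdd
  20 |  16 | cedbcebedbcbabedcdd
  21 |  34 | d
  22 |   6 | daaeeccaaccedbcebedbcbabedcdd
  23 |  24 | dbcbabedcdd
  24 |  18 | dbcebedbcbabedcdd
  25 |  31 | dcdd
  26 |  33 | dd
  27 |   5 | ddaaeeccaaccedbcebedbcbabedcdd
  28 |   0 | eabcbddaaeeccaaccedbcebedbcbabedcdd
  29 |  21 | ebedbcbabedcdd
  30 |  10 | eccaaccedbcebedbcbabedcdd
  31 |  23 | edbcbabedcdd
  32 |  17 | edbcebedbcbabedcdd
  33 |  30 | edcdd
  34 |   9 | eeccaaccedbcebedbcbabedcdd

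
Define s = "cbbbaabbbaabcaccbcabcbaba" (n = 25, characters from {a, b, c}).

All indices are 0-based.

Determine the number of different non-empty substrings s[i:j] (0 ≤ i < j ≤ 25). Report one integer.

276

rank→(start, suffix):
  0 → (24, 'a')
  1 → (4, 'aabbbaabcaccbcabcbaba')
  2 → (9, 'aabcaccbcabcbaba')
  3 → (22, 'aba')
  4 → (5, 'abbbaabcaccbcabcbaba')
  5 → (10, 'abcaccbcabcbaba')
  6 → (18, 'abcbaba')
  7 → (13, 'accbcabcbaba')
  8 → (23, 'ba')
  9 → (3, 'baabbbaabcaccbcabcbaba')
  10 → (8, 'baabcaccbcabcbaba')
  11 → (21, 'baba')
  12 → (2, 'bbaabbbaabcaccbcabcbaba')
  13 → (7, 'bbaabcaccbcabcbaba')
  14 → (1, 'bbbaabbbaabcaccbcabcbaba')
  15 → (6, 'bbbaabcaccbcabcbaba')
  16 → (16, 'bcabcbaba')
  17 → (11, 'bcaccbcabcbaba')
  18 → (19, 'bcbaba')
  19 → (17, 'cabcbaba')
  20 → (12, 'caccbcabcbaba')
  21 → (20, 'cbaba')
  22 → (0, 'cbbbaabbbaabcaccbcabcbaba')
  23 → (15, 'cbcabcbaba')
  24 → (14, 'ccbcabcbaba')

SA = [24, 4, 9, 22, 5, 10, 18, 13, 23, 3, 8, 21, 2, 7, 1, 6, 16, 11, 19, 17, 12, 20, 0, 15, 14]
[i] adj suffixes → lcp
  [1] 24/4 → 1 ('a')
  [2] 4/9 → 3 ('aab')
  [3] 9/22 → 1 ('a')
  [4] 22/5 → 2 ('ab')
  [5] 5/10 → 2 ('ab')
  [6] 10/18 → 3 ('abc')
  [7] 18/13 → 1 ('a')
  [8] 13/23 → 0 ('')
  [9] 23/3 → 2 ('ba')
  [10] 3/8 → 4 ('baab')
  [11] 8/21 → 2 ('ba')
  [12] 21/2 → 1 ('b')
  [13] 2/7 → 5 ('bbaab')
  [14] 7/1 → 2 ('bb')
  [15] 1/6 → 6 ('bbbaab')
  [16] 6/16 → 1 ('b')
  [17] 16/11 → 3 ('bca')
  [18] 11/19 → 2 ('bc')
  [19] 19/17 → 0 ('')
  [20] 17/12 → 2 ('ca')
  [21] 12/20 → 1 ('c')
  [22] 20/0 → 2 ('cb')
  [23] 0/15 → 2 ('cb')
  [24] 15/14 → 1 ('c')

n(n+1)/2 = 25·26/2 = 325
Σ LCP = 0 + 1 + 3 + 1 + 2 + 2 + 3 + 1 + 0 + 2 + 4 + 2 + 1 + 5 + 2 + 6 + 1 + 3 + 2 + 0 + 2 + 1 + 2 + 2 + 1 = 49
distinct = 325 − 49 = 276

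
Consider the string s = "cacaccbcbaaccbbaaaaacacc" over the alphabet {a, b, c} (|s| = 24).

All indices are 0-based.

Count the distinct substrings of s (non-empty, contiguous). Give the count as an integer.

249

sorted suffixes:
  #0 SA[0]=15  'aaaaacacc'
  #1 SA[1]=16  'aaaacacc'
  #2 SA[2]=17  'aaacacc'
  #3 SA[3]=18  'aacacc'
  #4 SA[4]=9  'aaccbbaaaaacacc'
  #5 SA[5]=19  'acacc'
  #6 SA[6]=1  'acaccbcbaaccbbaaaaacacc'
  #7 SA[7]=21  'acc'
  #8 SA[8]=10  'accbbaaaaacacc'
  #9 SA[9]=3  'accbcbaaccbbaaaaacacc'
  #10 SA[10]=14  'baaaaacacc'
  #11 SA[11]=8  'baaccbbaaaaacacc'
  #12 SA[12]=13  'bbaaaaacacc'
  #13 SA[13]=6  'bcbaaccbbaaaaacacc'
  #14 SA[14]=23  'c'
  #15 SA[15]=0  'cacaccbcbaaccbbaaaaacacc'
  #16 SA[16]=20  'cacc'
  #17 SA[17]=2  'caccbcbaaccbbaaaaacacc'
  #18 SA[18]=7  'cbaaccbbaaaaacacc'
  #19 SA[19]=12  'cbbaaaaacacc'
  #20 SA[20]=5  'cbcbaaccbbaaaaacacc'
  #21 SA[21]=22  'cc'
  #22 SA[22]=11  'ccbbaaaaacacc'
  #23 SA[23]=4  'ccbcbaaccbbaaaaacacc'

SA = [15, 16, 17, 18, 9, 19, 1, 21, 10, 3, 14, 8, 13, 6, 23, 0, 20, 2, 7, 12, 5, 22, 11, 4]
[i] adj suffixes → lcp
  [1] 15/16 → 4 ('aaaa')
  [2] 16/17 → 3 ('aaa')
  [3] 17/18 → 2 ('aa')
  [4] 18/9 → 3 ('aac')
  [5] 9/19 → 1 ('a')
  [6] 19/1 → 5 ('acacc')
  [7] 1/21 → 2 ('ac')
  [8] 21/10 → 3 ('acc')
  [9] 10/3 → 4 ('accb')
  [10] 3/14 → 0 ('')
  [11] 14/8 → 3 ('baa')
  [12] 8/13 → 1 ('b')
  [13] 13/6 → 1 ('b')
  [14] 6/23 → 0 ('')
  [15] 23/0 → 1 ('c')
  [16] 0/20 → 3 ('cac')
  [17] 20/2 → 4 ('cacc')
  [18] 2/7 → 1 ('c')
  [19] 7/12 → 2 ('cb')
  [20] 12/5 → 2 ('cb')
  [21] 5/22 → 1 ('c')
  [22] 22/11 → 2 ('cc')
  [23] 11/4 → 3 ('ccb')

n(n+1)/2 = 24·25/2 = 300
Σ LCP = 0 + 4 + 3 + 2 + 3 + 1 + 5 + 2 + 3 + 4 + 0 + 3 + 1 + 1 + 0 + 1 + 3 + 4 + 1 + 2 + 2 + 1 + 2 + 3 = 51
distinct = 300 − 51 = 249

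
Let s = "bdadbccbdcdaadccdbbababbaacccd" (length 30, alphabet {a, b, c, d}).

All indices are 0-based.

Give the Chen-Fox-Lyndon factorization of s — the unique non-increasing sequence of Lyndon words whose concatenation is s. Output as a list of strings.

["bd", "adbccbdcd", "aadccdbbababb", "aacccd"]

emit factor 1: 'bd' (i=0, period=2)
emit factor 2: 'adbccbdcd' (i=2, period=9)
emit factor 3: 'aadccdbbababb' (i=11, period=13)
emit factor 4: 'aacccd' (i=24, period=6)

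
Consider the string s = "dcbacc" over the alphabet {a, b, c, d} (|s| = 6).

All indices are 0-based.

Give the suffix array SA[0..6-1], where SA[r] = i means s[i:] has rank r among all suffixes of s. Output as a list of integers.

[3, 2, 5, 1, 4, 0]

sorted suffixes:
  #0 SA[0]=3  'acc'
  #1 SA[1]=2  'bacc'
  #2 SA[2]=5  'c'
  #3 SA[3]=1  'cbacc'
  #4 SA[4]=4  'cc'
  #5 SA[5]=0  'dcbacc'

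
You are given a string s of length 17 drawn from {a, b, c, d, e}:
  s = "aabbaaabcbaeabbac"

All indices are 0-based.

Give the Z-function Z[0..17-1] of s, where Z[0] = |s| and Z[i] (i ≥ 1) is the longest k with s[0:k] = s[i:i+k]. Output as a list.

Z[0]=17
i=1: outside box; Z[1]=1 extend→box=[1,2)
i=2: outside box; Z[2]=0
i=3: outside box; Z[3]=0
i=4: outside box; Z[4]=2 extend→box=[4,6)
i=5: min(r-i=1, Z[1]=1)=1; Z[5]=3 extend→box=[5,8)
i=6: min(r-i=2, Z[1]=1)=1; Z[6]=1
i=7: min(r-i=1, Z[2]=0)=0; Z[7]=0
i=8: outside box; Z[8]=0
i=9: outside box; Z[9]=0
i=10: outside box; Z[10]=1 extend→box=[10,11)
i=11: outside box; Z[11]=0
i=12: outside box; Z[12]=1 extend→box=[12,13)
i=13: outside box; Z[13]=0
i=14: outside box; Z[14]=0
i=15: outside box; Z[15]=1 extend→box=[15,16)
i=16: outside box; Z[16]=0

[17, 1, 0, 0, 2, 3, 1, 0, 0, 0, 1, 0, 1, 0, 0, 1, 0]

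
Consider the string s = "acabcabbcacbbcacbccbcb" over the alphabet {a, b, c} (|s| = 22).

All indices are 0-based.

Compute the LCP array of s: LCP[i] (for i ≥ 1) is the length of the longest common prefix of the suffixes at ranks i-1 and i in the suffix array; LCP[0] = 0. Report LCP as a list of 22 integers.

rank | idx | suffix
   0 |   5 | abbcacbbcacbccbcb
   1 |   2 | abcabbcacbbcacbccbcb
   2 |   0 | acabcabbcacbbcacbccbcb
   3 |   9 | acbbcacbccbcb
   4 |  14 | acbccbcb
   5 |  21 | b
   6 |   6 | bbcacbbcacbccbcb
   7 |  11 | bbcacbccbcb
   8 |   3 | bcabbcacbbcacbccbcb
   9 |   7 | bcacbbcacbccbcb
  10 |  12 | bcacbccbcb
  11 |  19 | bcb
  12 |  16 | bccbcb
  13 |   4 | cabbcacbbcacbccbcb
  14 |   1 | cabcabbcacbbcacbccbcb
  15 |   8 | cacbbcacbccbcb
  16 |  13 | cacbccbcb
  17 |  20 | cb
  18 |  10 | cbbcacbccbcb
  19 |  18 | cbcb
  20 |  15 | cbccbcb
  21 |  17 | ccbcb

SA = [5, 2, 0, 9, 14, 21, 6, 11, 3, 7, 12, 19, 16, 4, 1, 8, 13, 20, 10, 18, 15, 17]
rank  pair      lcp
   1  s[5:],s[2:]  2  'ab'
   2  s[2:],s[0:]  1  'a'
   3  s[0:],s[9:]  2  'ac'
   4  s[9:],s[14:]  3  'acb'
   5  s[14:],s[21:]  0  ''
   6  s[21:],s[6:]  1  'b'
   7  s[6:],s[11:]  6  'bbcacb'
   8  s[11:],s[3:]  1  'b'
   9  s[3:],s[7:]  3  'bca'
  10  s[7:],s[12:]  5  'bcacb'
  11  s[12:],s[19:]  2  'bc'
  12  s[19:],s[16:]  2  'bc'
  13  s[16:],s[4:]  0  ''
  14  s[4:],s[1:]  3  'cab'
  15  s[1:],s[8:]  2  'ca'
  16  s[8:],s[13:]  4  'cacb'
  17  s[13:],s[20:]  1  'c'
  18  s[20:],s[10:]  2  'cb'
  19  s[10:],s[18:]  2  'cb'
  20  s[18:],s[15:]  3  'cbc'
  21  s[15:],s[17:]  1  'c'

[0, 2, 1, 2, 3, 0, 1, 6, 1, 3, 5, 2, 2, 0, 3, 2, 4, 1, 2, 2, 3, 1]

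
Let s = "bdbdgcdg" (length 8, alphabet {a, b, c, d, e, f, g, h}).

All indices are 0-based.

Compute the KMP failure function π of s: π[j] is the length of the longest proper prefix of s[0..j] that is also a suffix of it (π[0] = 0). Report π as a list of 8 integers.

π[0] = 0
j=1 s[j]='d': π[1]=0 (border '')
j=2 s[j]='b': π[2]=1 (border 'b')
j=3 s[j]='d': π[3]=2 (border 'bd')
j=4 s[j]='g': k: 2→0; π[4]=0 (border '')
j=5 s[j]='c': π[5]=0 (border '')
j=6 s[j]='d': π[6]=0 (border '')
j=7 s[j]='g': π[7]=0 (border '')

[0, 0, 1, 2, 0, 0, 0, 0]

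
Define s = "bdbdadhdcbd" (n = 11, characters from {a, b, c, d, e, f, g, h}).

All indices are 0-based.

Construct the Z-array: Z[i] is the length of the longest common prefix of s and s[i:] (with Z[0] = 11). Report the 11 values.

[11, 0, 2, 0, 0, 0, 0, 0, 0, 2, 0]

Z[0]=11
i=1: i≥r, start 0; Z[1]=0
i=2: i≥r, start 0; Z[2]=2 extend→box=[2,4)
i=3: min(r-i=1, Z[1]=0)=0; Z[3]=0
i=4: i≥r, start 0; Z[4]=0
i=5: i≥r, start 0; Z[5]=0
i=6: i≥r, start 0; Z[6]=0
i=7: i≥r, start 0; Z[7]=0
i=8: i≥r, start 0; Z[8]=0
i=9: i≥r, start 0; Z[9]=2 extend→box=[9,11)
i=10: min(r-i=1, Z[1]=0)=0; Z[10]=0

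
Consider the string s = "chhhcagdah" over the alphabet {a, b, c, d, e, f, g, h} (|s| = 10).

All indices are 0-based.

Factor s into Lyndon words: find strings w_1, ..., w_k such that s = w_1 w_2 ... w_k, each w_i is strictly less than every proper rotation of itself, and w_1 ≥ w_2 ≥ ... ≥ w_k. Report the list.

["chhh", "c", "agdah"]

emit factor 1: 'chhh' (i=0, period=4)
emit factor 2: 'c' (i=4, period=1)
emit factor 3: 'agdah' (i=5, period=5)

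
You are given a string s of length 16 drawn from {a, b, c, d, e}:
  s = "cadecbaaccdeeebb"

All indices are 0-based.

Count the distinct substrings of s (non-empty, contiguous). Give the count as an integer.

123

sorted suffixes:
  #0 SA[0]=6  'aaccdeeebb'
  #1 SA[1]=7  'accdeeebb'
  #2 SA[2]=1  'adecbaaccdeeebb'
  #3 SA[3]=15  'b'
  #4 SA[4]=5  'baaccdeeebb'
  #5 SA[5]=14  'bb'
  #6 SA[6]=0  'cadecbaaccdeeebb'
  #7 SA[7]=4  'cbaaccdeeebb'
  #8 SA[8]=8  'ccdeeebb'
  #9 SA[9]=9  'cdeeebb'
  #10 SA[10]=2  'decbaaccdeeebb'
  #11 SA[11]=10  'deeebb'
  #12 SA[12]=13  'ebb'
  #13 SA[13]=3  'ecbaaccdeeebb'
  #14 SA[14]=12  'eebb'
  #15 SA[15]=11  'eeebb'

SA = [6, 7, 1, 15, 5, 14, 0, 4, 8, 9, 2, 10, 13, 3, 12, 11]
rank  pair      lcp
   1  s[6:],s[7:]  1  'a'
   2  s[7:],s[1:]  1  'a'
   3  s[1:],s[15:]  0  ''
   4  s[15:],s[5:]  1  'b'
   5  s[5:],s[14:]  1  'b'
   6  s[14:],s[0:]  0  ''
   7  s[0:],s[4:]  1  'c'
   8  s[4:],s[8:]  1  'c'
   9  s[8:],s[9:]  1  'c'
  10  s[9:],s[2:]  0  ''
  11  s[2:],s[10:]  2  'de'
  12  s[10:],s[13:]  0  ''
  13  s[13:],s[3:]  1  'e'
  14  s[3:],s[12:]  1  'e'
  15  s[12:],s[11:]  2  'ee'

n(n+1)/2 = 16·17/2 = 136
Σ LCP = 0 + 1 + 1 + 0 + 1 + 1 + 0 + 1 + 1 + 1 + 0 + 2 + 0 + 1 + 1 + 2 = 13
distinct = 136 − 13 = 123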